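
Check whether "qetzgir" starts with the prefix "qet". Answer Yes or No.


Input string: 'qetzgir'
Prefix to check: 'qet'
First 3 characters of input: 'qet'
Match: True
Result: Yes


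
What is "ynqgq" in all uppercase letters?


Input string: 'ynqgq'
Operation: convert each letter to uppercase
Mapping: 'y'->'Y', 'n'->'N', 'q'->'Q', 'g'->'G', 'q'->'Q'
Result: YNQGQ


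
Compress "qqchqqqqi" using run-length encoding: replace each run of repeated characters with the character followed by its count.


Input: 'qqchqqqqi'
Operation: identify consecutive runs
Runs: 'qq' -> q2, 'c' -> c1, 'h' -> h1, 'qqqq' -> q4, 'i' -> i1
Encoded: q2c1h1q4i1


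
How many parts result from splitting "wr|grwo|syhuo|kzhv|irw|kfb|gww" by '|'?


Input string: 'wr|grwo|syhuo|kzhv|irw|kfb|gww'
Delimiter: '|'
Split result: 'wr', 'grwo', 'syhuo', 'kzhv', 'irw', 'kfb', 'gww'
Number of parts: 7


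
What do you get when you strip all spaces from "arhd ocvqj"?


Input string: 'arhd ocvqj'
Operation: remove all spaces
Words: 'arhd', 'ocvqj'
Join without spaces: arhdocvqj


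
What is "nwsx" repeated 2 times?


Input string: 'nwsx'
Operation: repeat 2 times
Concatenation: 'nwsx' + 'nwsx'
Result: nwsxnwsx


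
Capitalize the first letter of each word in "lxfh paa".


Input string: 'lxfh paa'
Operation: capitalize first letter of each word
Word transformations: 'lxfh'->'Lxfh', 'paa'->'Paa'
Result: Lxfh Paa


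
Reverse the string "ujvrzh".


Input string: 'ujvrzh'
Operation: reverse character order
Original order: 'u' -> 'j' -> 'v' -> 'r' -> 'z' -> 'h'
Reversed order: 'h' -> 'z' -> 'r' -> 'v' -> 'j' -> 'u'
Result: hzrvju


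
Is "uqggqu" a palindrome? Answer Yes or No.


Input string: 'uqggqu'
Reversed: 'uqggqu'
Compare pairs: s[0]='u' vs s[5]='u' (match), s[1]='q' vs s[4]='q' (match), s[2]='g' vs s[3]='g' (match)
Palindrome: Yes


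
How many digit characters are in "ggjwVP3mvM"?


Input string: 'ggjwVP3mvM'
Operation: count digit characters (0-9)
Scan: 'g', 'g', 'j', 'w', 'V', 'P', '3'(digit), 'm', 'v', 'M'
Digits found: 1
Result: 1


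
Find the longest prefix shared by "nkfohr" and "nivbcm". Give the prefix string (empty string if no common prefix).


String 1: 'nkfohr'
String 2: 'nivbcm'
Compare position by position:
pos 0: 'n' vs 'n' match
pos 1: 'k' vs 'i' differ -> stop
Longest common prefix: "n" (length 1)


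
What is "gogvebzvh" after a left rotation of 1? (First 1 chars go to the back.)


Input: 'gogvebzvh', shift = 1
Operation: split at index 1 and swap parts
Front part s[0:1] = 'g'
Back part s[1:] = 'ogvebzvh'
Rotated = back + front = 'ogvebzvh' + 'g'
Result: ogvebzvhg


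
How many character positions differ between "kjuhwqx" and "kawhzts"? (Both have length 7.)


String 1: 'kjuhwqx'
String 2: 'kawhzts'
Compare each position: pos 0: 'k'=='k', pos 1: 'j'!='a', pos 2: 'u'!='w', pos 3: 'h'=='h', pos 4: 'w'!='z', pos 5: 'q'!='t', pos 6: 'x'!='s'
Differing positions: 5
Hamming distance: 5


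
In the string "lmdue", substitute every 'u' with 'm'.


Input string: 'lmdue'
Operation: replace 'u' with 'm'
Positions of 'u': 3
After replacement: lmdme


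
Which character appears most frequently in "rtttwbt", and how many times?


Input: 'rtttwbt'
Operation: tally each character
Counts: 'b':1, 'r':1, 't':4, 'w':1
Maximum: 't' appears 4 times


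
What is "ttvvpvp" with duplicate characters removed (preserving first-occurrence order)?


Input: 'ttvvpvp'
Operation: keep first occurrence of each character
Scan: s[0]='t' new -> keep; s[1]='t' seen -> skip; s[2]='v' new -> keep; s[3]='v' seen -> skip; s[4]='p' new -> keep; s[5]='v' seen -> skip; s[6]='p' seen -> skip
Result: tvp


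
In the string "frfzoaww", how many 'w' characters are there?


Input string: 'frfzoaww'
Target character: 'w'
Scan each position: s[6]='w', s[7]='w'
Matches found at indices: 6, 7
Total: 2


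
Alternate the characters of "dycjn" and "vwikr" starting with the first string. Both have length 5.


String 1: 'dycjn'
String 2: 'vwikr'
Operation: alternate characters
Pairs: 'd'+'v', 'y'+'w', 'c'+'i', 'j'+'k', 'n'+'r'
Result: dvywcijknr


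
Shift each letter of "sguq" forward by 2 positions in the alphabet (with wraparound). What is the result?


Input: 'sguq', shift = 2
Operation: for each letter, (position + 2) mod 26
Mapping: 's'(18+2=20)->'u', 'g'(6+2=8)->'i', 'u'(20+2=22)->'w', 'q'(16+2=18)->'s'
Result: uiws


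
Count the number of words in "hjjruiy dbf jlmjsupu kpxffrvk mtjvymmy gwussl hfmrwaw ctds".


Input string: 'hjjruiy dbf jlmjsupu kpxffrvk mtjvymmy gwussl hfmrwaw ctds'
Operation: split by spaces
Words found: 'hjjruiy', 'dbf', 'jlmjsupu', 'kpxffrvk', 'mtjvymmy', 'gwussl', 'hfmrwaw', 'ctds'
Word count: 8


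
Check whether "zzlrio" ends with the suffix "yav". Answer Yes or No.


Input string: 'zzlrio'
Suffix to check: 'yav'
Last 3 characters of input: 'rio'
Match: False
Result: No


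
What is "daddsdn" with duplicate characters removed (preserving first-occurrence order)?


Input: 'daddsdn'
Operation: keep first occurrence of each character
Scan: s[0]='d' new -> keep; s[1]='a' new -> keep; s[2]='d' seen -> skip; s[3]='d' seen -> skip; s[4]='s' new -> keep; s[5]='d' seen -> skip; s[6]='n' new -> keep
Result: dasn


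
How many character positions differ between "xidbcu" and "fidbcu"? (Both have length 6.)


String 1: 'xidbcu'
String 2: 'fidbcu'
Compare each position: pos 0: 'x'!='f', pos 1: 'i'=='i', pos 2: 'd'=='d', pos 3: 'b'=='b', pos 4: 'c'=='c', pos 5: 'u'=='u'
Differing positions: 1
Hamming distance: 1


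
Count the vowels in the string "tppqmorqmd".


Input string: 'tppqmorqmd'
Operation: count vowels (a, e, i, o, u)
Scan: s[0]='t', s[1]='p', s[2]='p', s[3]='q', s[4]='m', s[5]='o' (vowel), s[6]='r', s[7]='q', s[8]='m', s[9]='d'
Vowels found: 1
Result: 1


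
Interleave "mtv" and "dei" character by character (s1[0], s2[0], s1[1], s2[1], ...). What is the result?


String 1: 'mtv'
String 2: 'dei'
Operation: alternate characters
Pairs: 'm'+'d', 't'+'e', 'v'+'i'
Result: mdtevi


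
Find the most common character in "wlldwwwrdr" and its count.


Input: 'wlldwwwrdr'
Operation: tally each character
Counts: 'd':2, 'l':2, 'r':2, 'w':4
Maximum: 'w' appears 4 times


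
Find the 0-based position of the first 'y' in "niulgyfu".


Input string: 'niulgyfu'
Target: 'y'
Scanning left to right: s[0]='n', s[1]='i', s[2]='u', s[3]='l', s[4]='g', s[5]='y'
First match at index: 5


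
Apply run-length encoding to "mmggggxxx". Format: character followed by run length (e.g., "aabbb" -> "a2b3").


Input: 'mmggggxxx'
Operation: identify consecutive runs
Runs: 'mm' -> m2, 'gggg' -> g4, 'xxx' -> x3
Encoded: m2g4x3


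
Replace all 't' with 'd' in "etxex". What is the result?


Input string: 'etxex'
Operation: replace 't' with 'd'
Positions of 't': 1
After replacement: edxex


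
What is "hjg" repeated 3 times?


Input string: 'hjg'
Operation: repeat 3 times
Concatenation: 'hjg' + 'hjg' + 'hjg'
Result: hjghjghjg


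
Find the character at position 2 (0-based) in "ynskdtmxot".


Input string: 'ynskdtmxot'
Operation: get character at index 2
Index mapping: s[0]='y', s[1]='n', s[2]='s'
Result: 's'


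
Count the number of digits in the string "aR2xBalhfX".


Input string: 'aR2xBalhfX'
Operation: count digit characters (0-9)
Scan: 'a', 'R', '2'(digit), 'x', 'B', 'a', 'l', 'h', 'f', 'X'
Digits found: 1
Result: 1


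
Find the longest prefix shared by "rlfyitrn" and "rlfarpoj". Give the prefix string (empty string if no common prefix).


String 1: 'rlfyitrn'
String 2: 'rlfarpoj'
Compare position by position:
pos 0: 'r' vs 'r' match
pos 1: 'l' vs 'l' match
pos 2: 'f' vs 'f' match
pos 3: 'y' vs 'a' differ -> stop
Longest common prefix: "rlf" (length 3)


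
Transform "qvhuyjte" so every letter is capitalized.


Input string: 'qvhuyjte'
Operation: convert each letter to uppercase
Mapping: 'q'->'Q', 'v'->'V', 'h'->'H', 'u'->'U', 'y'->'Y', 'j'->'J', 't'->'T', 'e'->'E'
Result: QVHUYJTE


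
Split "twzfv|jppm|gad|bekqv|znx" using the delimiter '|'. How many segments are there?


Input string: 'twzfv|jppm|gad|bekqv|znx'
Delimiter: '|'
Split result: 'twzfv', 'jppm', 'gad', 'bekqv', 'znx'
Number of parts: 5


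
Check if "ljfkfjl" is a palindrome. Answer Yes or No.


Input string: 'ljfkfjl'
Reversed: 'ljfkfjl'
Compare pairs: s[0]='l' vs s[6]='l' (match), s[1]='j' vs s[5]='j' (match), s[2]='f' vs s[4]='f' (match)
Palindrome: Yes


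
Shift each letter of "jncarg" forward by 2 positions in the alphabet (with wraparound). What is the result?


Input: 'jncarg', shift = 2
Operation: for each letter, (position + 2) mod 26
Mapping: 'j'(9+2=11)->'l', 'n'(13+2=15)->'p', 'c'(2+2=4)->'e', 'a'(0+2=2)->'c', 'r'(17+2=19)->'t', 'g'(6+2=8)->'i'
Result: lpecti


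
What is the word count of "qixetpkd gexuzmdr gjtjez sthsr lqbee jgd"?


Input string: 'qixetpkd gexuzmdr gjtjez sthsr lqbee jgd'
Operation: split by spaces
Words found: 'qixetpkd', 'gexuzmdr', 'gjtjez', 'sthsr', 'lqbee', 'jgd'
Word count: 6


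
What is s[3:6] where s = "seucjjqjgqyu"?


Input string: 'seucjjqjgqyu'
Operation: slice [3:6]
Extract characters: s[3]='c', s[4]='j', s[5]='j'
Result: cjj


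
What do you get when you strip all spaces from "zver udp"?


Input string: 'zver udp'
Operation: remove all spaces
Words: 'zver', 'udp'
Join without spaces: zverudp


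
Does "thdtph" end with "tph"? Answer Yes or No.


Input string: 'thdtph'
Suffix to check: 'tph'
Last 3 characters of input: 'tph'
Match: True
Result: Yes


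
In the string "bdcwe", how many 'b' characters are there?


Input string: 'bdcwe'
Target character: 'b'
Scan each position: s[0]='b'
Matches found at indices: 0
Total: 1


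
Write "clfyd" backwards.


Input string: 'clfyd'
Operation: reverse character order
Original order: 'c' -> 'l' -> 'f' -> 'y' -> 'd'
Reversed order: 'd' -> 'y' -> 'f' -> 'l' -> 'c'
Result: dyflc


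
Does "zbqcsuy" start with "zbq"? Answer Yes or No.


Input string: 'zbqcsuy'
Prefix to check: 'zbq'
First 3 characters of input: 'zbq'
Match: True
Result: Yes


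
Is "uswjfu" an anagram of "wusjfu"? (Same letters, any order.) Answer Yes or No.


String 1: 'wusjfu' -> sorted: 'fjsuuw'
String 2: 'uswjfu' -> sorted: 'fjsuuw'
Compare sorted forms: 'fjsuuw' == 'fjsuuw'
Anagram: Yes


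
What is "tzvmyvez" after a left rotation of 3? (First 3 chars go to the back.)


Input: 'tzvmyvez', shift = 3
Operation: split at index 3 and swap parts
Front part s[0:3] = 'tzv'
Back part s[3:] = 'myvez'
Rotated = back + front = 'myvez' + 'tzv'
Result: myveztzv


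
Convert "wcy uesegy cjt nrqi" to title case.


Input string: 'wcy uesegy cjt nrqi'
Operation: capitalize first letter of each word
Word transformations: 'wcy'->'Wcy', 'uesegy'->'Uesegy', 'cjt'->'Cjt', 'nrqi'->'Nrqi'
Result: Wcy Uesegy Cjt Nrqi


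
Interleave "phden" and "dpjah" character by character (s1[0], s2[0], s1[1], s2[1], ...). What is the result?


String 1: 'phden'
String 2: 'dpjah'
Operation: alternate characters
Pairs: 'p'+'d', 'h'+'p', 'd'+'j', 'e'+'a', 'n'+'h'
Result: pdhpdjeanh


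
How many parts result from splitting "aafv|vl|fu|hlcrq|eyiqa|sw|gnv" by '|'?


Input string: 'aafv|vl|fu|hlcrq|eyiqa|sw|gnv'
Delimiter: '|'
Split result: 'aafv', 'vl', 'fu', 'hlcrq', 'eyiqa', 'sw', 'gnv'
Number of parts: 7


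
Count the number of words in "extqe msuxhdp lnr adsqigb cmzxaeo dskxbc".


Input string: 'extqe msuxhdp lnr adsqigb cmzxaeo dskxbc'
Operation: split by spaces
Words found: 'extqe', 'msuxhdp', 'lnr', 'adsqigb', 'cmzxaeo', 'dskxbc'
Word count: 6


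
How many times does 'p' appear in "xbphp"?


Input string: 'xbphp'
Target character: 'p'
Scan each position: s[2]='p', s[4]='p'
Matches found at indices: 2, 4
Total: 2


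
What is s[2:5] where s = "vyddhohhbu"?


Input string: 'vyddhohhbu'
Operation: slice [2:5]
Extract characters: s[2]='d', s[3]='d', s[4]='h'
Result: ddh


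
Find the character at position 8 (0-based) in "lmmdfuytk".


Input string: 'lmmdfuytk'
Operation: get character at index 8
Index mapping: s[0]='l', s[1]='m', s[2]='m', s[3]='d', s[4]='f', s[5]='u', s[6]='y', s[7]='t', s[8]='k'
Result: 'k'


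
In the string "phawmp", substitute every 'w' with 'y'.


Input string: 'phawmp'
Operation: replace 'w' with 'y'
Positions of 'w': 3
After replacement: phaymp


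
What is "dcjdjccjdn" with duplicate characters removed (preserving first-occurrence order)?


Input: 'dcjdjccjdn'
Operation: keep first occurrence of each character
Scan: s[0]='d' new -> keep; s[1]='c' new -> keep; s[2]='j' new -> keep; s[3]='d' seen -> skip; s[4]='j' seen -> skip; s[5]='c' seen -> skip; s[6]='c' seen -> skip; s[7]='j' seen -> skip; s[8]='d' seen -> skip; s[9]='n' new -> keep
Result: dcjn


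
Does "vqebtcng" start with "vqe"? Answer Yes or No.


Input string: 'vqebtcng'
Prefix to check: 'vqe'
First 3 characters of input: 'vqe'
Match: True
Result: Yes


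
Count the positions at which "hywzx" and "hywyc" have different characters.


String 1: 'hywzx'
String 2: 'hywyc'
Compare each position: pos 0: 'h'=='h', pos 1: 'y'=='y', pos 2: 'w'=='w', pos 3: 'z'!='y', pos 4: 'x'!='c'
Differing positions: 2
Hamming distance: 2


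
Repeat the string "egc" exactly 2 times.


Input string: 'egc'
Operation: repeat 2 times
Concatenation: 'egc' + 'egc'
Result: egcegc


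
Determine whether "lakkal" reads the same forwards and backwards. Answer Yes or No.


Input string: 'lakkal'
Reversed: 'lakkal'
Compare pairs: s[0]='l' vs s[5]='l' (match), s[1]='a' vs s[4]='a' (match), s[2]='k' vs s[3]='k' (match)
Palindrome: Yes


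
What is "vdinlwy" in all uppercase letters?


Input string: 'vdinlwy'
Operation: convert each letter to uppercase
Mapping: 'v'->'V', 'd'->'D', 'i'->'I', 'n'->'N', 'l'->'L', 'w'->'W', 'y'->'Y'
Result: VDINLWY


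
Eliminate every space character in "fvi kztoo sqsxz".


Input string: 'fvi kztoo sqsxz'
Operation: remove all spaces
Words: 'fvi', 'kztoo', 'sqsxz'
Join without spaces: fvikztoosqsxz


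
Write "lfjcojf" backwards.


Input string: 'lfjcojf'
Operation: reverse character order
Original order: 'l' -> 'f' -> 'j' -> 'c' -> 'o' -> 'j' -> 'f'
Reversed order: 'f' -> 'j' -> 'o' -> 'c' -> 'j' -> 'f' -> 'l'
Result: fjocjfl


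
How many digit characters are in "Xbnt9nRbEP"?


Input string: 'Xbnt9nRbEP'
Operation: count digit characters (0-9)
Scan: 'X', 'b', 'n', 't', '9'(digit), 'n', 'R', 'b', 'E', 'P'
Digits found: 1
Result: 1


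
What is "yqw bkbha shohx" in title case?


Input string: 'yqw bkbha shohx'
Operation: capitalize first letter of each word
Word transformations: 'yqw'->'Yqw', 'bkbha'->'Bkbha', 'shohx'->'Shohx'
Result: Yqw Bkbha Shohx


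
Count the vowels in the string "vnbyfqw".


Input string: 'vnbyfqw'
Operation: count vowels (a, e, i, o, u)
Scan: s[0]='v', s[1]='n', s[2]='b', s[3]='y', s[4]='f', s[5]='q', s[6]='w'
Vowels found: 0
Result: 0


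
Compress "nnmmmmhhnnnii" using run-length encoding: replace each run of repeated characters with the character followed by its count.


Input: 'nnmmmmhhnnnii'
Operation: identify consecutive runs
Runs: 'nn' -> n2, 'mmmm' -> m4, 'hh' -> h2, 'nnn' -> n3, 'ii' -> i2
Encoded: n2m4h2n3i2


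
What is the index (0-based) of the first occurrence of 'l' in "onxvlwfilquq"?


Input string: 'onxvlwfilquq'
Target: 'l'
Scanning left to right: s[0]='o', s[1]='n', s[2]='x', s[3]='v', s[4]='l'
First match at index: 4


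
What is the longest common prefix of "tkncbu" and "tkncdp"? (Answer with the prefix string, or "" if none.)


String 1: 'tkncbu'
String 2: 'tkncdp'
Compare position by position:
pos 0: 't' vs 't' match
pos 1: 'k' vs 'k' match
pos 2: 'n' vs 'n' match
pos 3: 'c' vs 'c' match
pos 4: 'b' vs 'd' differ -> stop
Longest common prefix: "tknc" (length 4)


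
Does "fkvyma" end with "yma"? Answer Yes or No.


Input string: 'fkvyma'
Suffix to check: 'yma'
Last 3 characters of input: 'yma'
Match: True
Result: Yes


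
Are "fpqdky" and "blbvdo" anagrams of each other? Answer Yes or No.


String 1: 'fpqdky' -> sorted: 'dfkpqy'
String 2: 'blbvdo' -> sorted: 'bbdlov'
Compare sorted forms: 'dfkpqy' != 'bbdlov'
Anagram: No


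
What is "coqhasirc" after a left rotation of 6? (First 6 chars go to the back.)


Input: 'coqhasirc', shift = 6
Operation: split at index 6 and swap parts
Front part s[0:6] = 'coqhas'
Back part s[6:] = 'irc'
Rotated = back + front = 'irc' + 'coqhas'
Result: irccoqhas


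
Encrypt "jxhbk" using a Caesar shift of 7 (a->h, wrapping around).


Input: 'jxhbk', shift = 7
Operation: for each letter, (position + 7) mod 26
Mapping: 'j'(9+7=16)->'q', 'x'(23+7=30, 30 mod 26=4)->'e', 'h'(7+7=14)->'o', 'b'(1+7=8)->'i', 'k'(10+7=17)->'r'
Result: qeoir


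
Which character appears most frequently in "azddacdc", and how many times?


Input: 'azddacdc'
Operation: tally each character
Counts: 'a':2, 'c':2, 'd':3, 'z':1
Maximum: 'd' appears 3 times


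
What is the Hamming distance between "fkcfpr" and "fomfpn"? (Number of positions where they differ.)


String 1: 'fkcfpr'
String 2: 'fomfpn'
Compare each position: pos 0: 'f'=='f', pos 1: 'k'!='o', pos 2: 'c'!='m', pos 3: 'f'=='f', pos 4: 'p'=='p', pos 5: 'r'!='n'
Differing positions: 3
Hamming distance: 3


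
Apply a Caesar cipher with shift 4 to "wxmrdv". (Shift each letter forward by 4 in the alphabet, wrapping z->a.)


Input: 'wxmrdv', shift = 4
Operation: for each letter, (position + 4) mod 26
Mapping: 'w'(22+4=26, 26 mod 26=0)->'a', 'x'(23+4=27, 27 mod 26=1)->'b', 'm'(12+4=16)->'q', 'r'(17+4=21)->'v', 'd'(3+4=7)->'h', 'v'(21+4=25)->'z'
Result: abqvhz


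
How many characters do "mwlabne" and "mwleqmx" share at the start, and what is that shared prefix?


String 1: 'mwlabne'
String 2: 'mwleqmx'
Compare position by position:
pos 0: 'm' vs 'm' match
pos 1: 'w' vs 'w' match
pos 2: 'l' vs 'l' match
pos 3: 'a' vs 'e' differ -> stop
Longest common prefix: "mwl" (length 3)


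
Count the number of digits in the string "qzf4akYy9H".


Input string: 'qzf4akYy9H'
Operation: count digit characters (0-9)
Scan: 'q', 'z', 'f', '4'(digit), 'a', 'k', 'Y', 'y', '9'(digit), 'H'
Digits found: 2
Result: 2


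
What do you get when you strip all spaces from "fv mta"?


Input string: 'fv mta'
Operation: remove all spaces
Words: 'fv', 'mta'
Join without spaces: fvmta


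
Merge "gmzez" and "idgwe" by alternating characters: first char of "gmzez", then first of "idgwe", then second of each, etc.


String 1: 'gmzez'
String 2: 'idgwe'
Operation: alternate characters
Pairs: 'g'+'i', 'm'+'d', 'z'+'g', 'e'+'w', 'z'+'e'
Result: gimdzgewze


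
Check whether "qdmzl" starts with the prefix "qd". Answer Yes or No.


Input string: 'qdmzl'
Prefix to check: 'qd'
First 2 characters of input: 'qd'
Match: True
Result: Yes


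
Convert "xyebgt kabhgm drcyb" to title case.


Input string: 'xyebgt kabhgm drcyb'
Operation: capitalize first letter of each word
Word transformations: 'xyebgt'->'Xyebgt', 'kabhgm'->'Kabhgm', 'drcyb'->'Drcyb'
Result: Xyebgt Kabhgm Drcyb


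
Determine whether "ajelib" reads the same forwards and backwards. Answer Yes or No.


Input string: 'ajelib'
Reversed: 'bileja'
Compare pairs: s[0]='a' vs s[5]='b' (mismatch), s[1]='j' vs s[4]='i' (mismatch), s[2]='e' vs s[3]='l' (mismatch)
Palindrome: No


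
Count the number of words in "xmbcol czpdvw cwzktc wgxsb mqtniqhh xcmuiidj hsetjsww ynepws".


Input string: 'xmbcol czpdvw cwzktc wgxsb mqtniqhh xcmuiidj hsetjsww ynepws'
Operation: split by spaces
Words found: 'xmbcol', 'czpdvw', 'cwzktc', 'wgxsb', 'mqtniqhh', 'xcmuiidj', 'hsetjsww', 'ynepws'
Word count: 8


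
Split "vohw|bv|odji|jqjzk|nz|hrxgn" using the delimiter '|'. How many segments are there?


Input string: 'vohw|bv|odji|jqjzk|nz|hrxgn'
Delimiter: '|'
Split result: 'vohw', 'bv', 'odji', 'jqjzk', 'nz', 'hrxgn'
Number of parts: 6


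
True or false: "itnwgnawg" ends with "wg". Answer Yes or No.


Input string: 'itnwgnawg'
Suffix to check: 'wg'
Last 2 characters of input: 'wg'
Match: True
Result: Yes


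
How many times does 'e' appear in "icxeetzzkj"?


Input string: 'icxeetzzkj'
Target character: 'e'
Scan each position: s[3]='e', s[4]='e'
Matches found at indices: 3, 4
Total: 2


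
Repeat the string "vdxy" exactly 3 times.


Input string: 'vdxy'
Operation: repeat 3 times
Concatenation: 'vdxy' + 'vdxy' + 'vdxy'
Result: vdxyvdxyvdxy


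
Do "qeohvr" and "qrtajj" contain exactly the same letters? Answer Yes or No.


String 1: 'qeohvr' -> sorted: 'ehoqrv'
String 2: 'qrtajj' -> sorted: 'ajjqrt'
Compare sorted forms: 'ehoqrv' != 'ajjqrt'
Anagram: No


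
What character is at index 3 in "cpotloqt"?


Input string: 'cpotloqt'
Operation: get character at index 3
Index mapping: s[0]='c', s[1]='p', s[2]='o', s[3]='t'
Result: 't'


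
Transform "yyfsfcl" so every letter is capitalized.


Input string: 'yyfsfcl'
Operation: convert each letter to uppercase
Mapping: 'y'->'Y', 'y'->'Y', 'f'->'F', 's'->'S', 'f'->'F', 'c'->'C', 'l'->'L'
Result: YYFSFCL


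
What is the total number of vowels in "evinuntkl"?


Input string: 'evinuntkl'
Operation: count vowels (a, e, i, o, u)
Scan: s[0]='e' (vowel), s[1]='v', s[2]='i' (vowel), s[3]='n', s[4]='u' (vowel), s[5]='n', s[6]='t', s[7]='k', s[8]='l'
Vowels found: 3
Result: 3


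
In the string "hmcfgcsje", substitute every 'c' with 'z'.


Input string: 'hmcfgcsje'
Operation: replace 'c' with 'z'
Positions of 'c': 2, 5
After replacement: hmzfgzsje


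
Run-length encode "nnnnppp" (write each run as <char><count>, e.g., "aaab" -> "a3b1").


Input: 'nnnnppp'
Operation: identify consecutive runs
Runs: 'nnnn' -> n4, 'ppp' -> p3
Encoded: n4p3


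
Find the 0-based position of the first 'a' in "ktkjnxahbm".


Input string: 'ktkjnxahbm'
Target: 'a'
Scanning left to right: s[0]='k', s[1]='t', s[2]='k', s[3]='j', s[4]='n', s[5]='x', s[6]='a'
First match at index: 6


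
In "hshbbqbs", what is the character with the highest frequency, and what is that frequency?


Input: 'hshbbqbs'
Operation: tally each character
Counts: 'b':3, 'h':2, 'q':1, 's':2
Maximum: 'b' appears 3 times


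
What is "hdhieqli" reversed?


Input string: 'hdhieqli'
Operation: reverse character order
Original order: 'h' -> 'd' -> 'h' -> 'i' -> 'e' -> 'q' -> 'l' -> 'i'
Reversed order: 'i' -> 'l' -> 'q' -> 'e' -> 'i' -> 'h' -> 'd' -> 'h'
Result: ilqeihdh


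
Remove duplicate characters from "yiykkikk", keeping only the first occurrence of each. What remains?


Input: 'yiykkikk'
Operation: keep first occurrence of each character
Scan: s[0]='y' new -> keep; s[1]='i' new -> keep; s[2]='y' seen -> skip; s[3]='k' new -> keep; s[4]='k' seen -> skip; s[5]='i' seen -> skip; s[6]='k' seen -> skip; s[7]='k' seen -> skip
Result: yik


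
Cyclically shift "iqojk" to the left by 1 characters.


Input: 'iqojk', shift = 1
Operation: split at index 1 and swap parts
Front part s[0:1] = 'i'
Back part s[1:] = 'qojk'
Rotated = back + front = 'qojk' + 'i'
Result: qojki


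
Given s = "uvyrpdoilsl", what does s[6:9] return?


Input string: 'uvyrpdoilsl'
Operation: slice [6:9]
Extract characters: s[6]='o', s[7]='i', s[8]='l'
Result: oil


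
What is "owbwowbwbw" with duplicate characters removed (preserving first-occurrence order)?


Input: 'owbwowbwbw'
Operation: keep first occurrence of each character
Scan: s[0]='o' new -> keep; s[1]='w' new -> keep; s[2]='b' new -> keep; s[3]='w' seen -> skip; s[4]='o' seen -> skip; s[5]='w' seen -> skip; s[6]='b' seen -> skip; s[7]='w' seen -> skip; s[8]='b' seen -> skip; s[9]='w' seen -> skip
Result: owb


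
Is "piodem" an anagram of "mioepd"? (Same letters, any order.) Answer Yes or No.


String 1: 'mioepd' -> sorted: 'deimop'
String 2: 'piodem' -> sorted: 'deimop'
Compare sorted forms: 'deimop' == 'deimop'
Anagram: Yes


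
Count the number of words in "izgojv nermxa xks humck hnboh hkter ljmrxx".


Input string: 'izgojv nermxa xks humck hnboh hkter ljmrxx'
Operation: split by spaces
Words found: 'izgojv', 'nermxa', 'xks', 'humck', 'hnboh', 'hkter', 'ljmrxx'
Word count: 7


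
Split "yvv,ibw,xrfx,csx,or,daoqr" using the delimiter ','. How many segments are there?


Input string: 'yvv,ibw,xrfx,csx,or,daoqr'
Delimiter: ','
Split result: 'yvv', 'ibw', 'xrfx', 'csx', 'or', 'daoqr'
Number of parts: 6


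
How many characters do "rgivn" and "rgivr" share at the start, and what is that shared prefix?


String 1: 'rgivn'
String 2: 'rgivr'
Compare position by position:
pos 0: 'r' vs 'r' match
pos 1: 'g' vs 'g' match
pos 2: 'i' vs 'i' match
pos 3: 'v' vs 'v' match
pos 4: 'n' vs 'r' differ -> stop
Longest common prefix: "rgiv" (length 4)


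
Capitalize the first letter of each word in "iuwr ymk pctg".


Input string: 'iuwr ymk pctg'
Operation: capitalize first letter of each word
Word transformations: 'iuwr'->'Iuwr', 'ymk'->'Ymk', 'pctg'->'Pctg'
Result: Iuwr Ymk Pctg


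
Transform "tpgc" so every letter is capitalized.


Input string: 'tpgc'
Operation: convert each letter to uppercase
Mapping: 't'->'T', 'p'->'P', 'g'->'G', 'c'->'C'
Result: TPGC


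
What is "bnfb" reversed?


Input string: 'bnfb'
Operation: reverse character order
Original order: 'b' -> 'n' -> 'f' -> 'b'
Reversed order: 'b' -> 'f' -> 'n' -> 'b'
Result: bfnb


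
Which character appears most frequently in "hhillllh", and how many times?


Input: 'hhillllh'
Operation: tally each character
Counts: 'h':3, 'i':1, 'l':4
Maximum: 'l' appears 4 times


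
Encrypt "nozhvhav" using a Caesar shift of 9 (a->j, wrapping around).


Input: 'nozhvhav', shift = 9
Operation: for each letter, (position + 9) mod 26
Mapping: 'n'(13+9=22)->'w', 'o'(14+9=23)->'x', 'z'(25+9=34, 34 mod 26=8)->'i', 'h'(7+9=16)->'q', 'v'(21+9=30, 30 mod 26=4)->'e', 'h'(7+9=16)->'q', 'a'(0+9=9)->'j', 'v'(21+9=30, 30 mod 26=4)->'e'
Result: wxiqeqje


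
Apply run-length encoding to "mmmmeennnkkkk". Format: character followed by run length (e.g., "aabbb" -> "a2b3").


Input: 'mmmmeennnkkkk'
Operation: identify consecutive runs
Runs: 'mmmm' -> m4, 'ee' -> e2, 'nnn' -> n3, 'kkkk' -> k4
Encoded: m4e2n3k4


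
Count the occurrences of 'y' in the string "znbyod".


Input string: 'znbyod'
Target character: 'y'
Scan each position: s[3]='y'
Matches found at indices: 3
Total: 1


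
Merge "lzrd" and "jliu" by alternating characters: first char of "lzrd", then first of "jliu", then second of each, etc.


String 1: 'lzrd'
String 2: 'jliu'
Operation: alternate characters
Pairs: 'l'+'j', 'z'+'l', 'r'+'i', 'd'+'u'
Result: ljzlridu


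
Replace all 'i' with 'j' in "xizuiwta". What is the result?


Input string: 'xizuiwta'
Operation: replace 'i' with 'j'
Positions of 'i': 1, 4
After replacement: xjzujwta


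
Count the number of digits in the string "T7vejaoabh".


Input string: 'T7vejaoabh'
Operation: count digit characters (0-9)
Scan: 'T', '7'(digit), 'v', 'e', 'j', 'a', 'o', 'a', 'b', 'h'
Digits found: 1
Result: 1


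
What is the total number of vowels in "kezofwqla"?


Input string: 'kezofwqla'
Operation: count vowels (a, e, i, o, u)
Scan: s[0]='k', s[1]='e' (vowel), s[2]='z', s[3]='o' (vowel), s[4]='f', s[5]='w', s[6]='q', s[7]='l', s[8]='a' (vowel)
Vowels found: 3
Result: 3


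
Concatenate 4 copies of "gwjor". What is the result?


Input string: 'gwjor'
Operation: repeat 4 times
Concatenation: 'gwjor' + 'gwjor' + 'gwjor' + 'gwjor'
Result: gwjorgwjorgwjorgwjor


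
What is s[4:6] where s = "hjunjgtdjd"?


Input string: 'hjunjgtdjd'
Operation: slice [4:6]
Extract characters: s[4]='j', s[5]='g'
Result: jg


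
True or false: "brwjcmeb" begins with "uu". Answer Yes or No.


Input string: 'brwjcmeb'
Prefix to check: 'uu'
First 2 characters of input: 'br'
Match: False
Result: No


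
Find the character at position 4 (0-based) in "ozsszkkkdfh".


Input string: 'ozsszkkkdfh'
Operation: get character at index 4
Index mapping: s[0]='o', s[1]='z', s[2]='s', s[3]='s', s[4]='z'
Result: 'z'


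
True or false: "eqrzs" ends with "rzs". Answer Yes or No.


Input string: 'eqrzs'
Suffix to check: 'rzs'
Last 3 characters of input: 'rzs'
Match: True
Result: Yes


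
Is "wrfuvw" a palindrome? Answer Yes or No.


Input string: 'wrfuvw'
Reversed: 'wvufrw'
Compare pairs: s[0]='w' vs s[5]='w' (match), s[1]='r' vs s[4]='v' (mismatch), s[2]='f' vs s[3]='u' (mismatch)
Palindrome: No


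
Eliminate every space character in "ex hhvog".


Input string: 'ex hhvog'
Operation: remove all spaces
Words: 'ex', 'hhvog'
Join without spaces: exhhvog


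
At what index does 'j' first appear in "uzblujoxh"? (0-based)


Input string: 'uzblujoxh'
Target: 'j'
Scanning left to right: s[0]='u', s[1]='z', s[2]='b', s[3]='l', s[4]='u', s[5]='j'
First match at index: 5


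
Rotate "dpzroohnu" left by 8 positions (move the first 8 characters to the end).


Input: 'dpzroohnu', shift = 8
Operation: split at index 8 and swap parts
Front part s[0:8] = 'dpzroohn'
Back part s[8:] = 'u'
Rotated = back + front = 'u' + 'dpzroohn'
Result: udpzroohn


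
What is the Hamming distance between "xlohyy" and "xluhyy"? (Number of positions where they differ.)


String 1: 'xlohyy'
String 2: 'xluhyy'
Compare each position: pos 0: 'x'=='x', pos 1: 'l'=='l', pos 2: 'o'!='u', pos 3: 'h'=='h', pos 4: 'y'=='y', pos 5: 'y'=='y'
Differing positions: 1
Hamming distance: 1


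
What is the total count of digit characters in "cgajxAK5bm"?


Input string: 'cgajxAK5bm'
Operation: count digit characters (0-9)
Scan: 'c', 'g', 'a', 'j', 'x', 'A', 'K', '5'(digit), 'b', 'm'
Digits found: 1
Result: 1


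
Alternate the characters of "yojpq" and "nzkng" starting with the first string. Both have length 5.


String 1: 'yojpq'
String 2: 'nzkng'
Operation: alternate characters
Pairs: 'y'+'n', 'o'+'z', 'j'+'k', 'p'+'n', 'q'+'g'
Result: ynozjkpnqg


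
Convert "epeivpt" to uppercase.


Input string: 'epeivpt'
Operation: convert each letter to uppercase
Mapping: 'e'->'E', 'p'->'P', 'e'->'E', 'i'->'I', 'v'->'V', 'p'->'P', 't'->'T'
Result: EPEIVPT


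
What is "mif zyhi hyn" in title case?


Input string: 'mif zyhi hyn'
Operation: capitalize first letter of each word
Word transformations: 'mif'->'Mif', 'zyhi'->'Zyhi', 'hyn'->'Hyn'
Result: Mif Zyhi Hyn


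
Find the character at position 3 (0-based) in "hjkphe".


Input string: 'hjkphe'
Operation: get character at index 3
Index mapping: s[0]='h', s[1]='j', s[2]='k', s[3]='p'
Result: 'p'


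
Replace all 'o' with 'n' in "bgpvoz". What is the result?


Input string: 'bgpvoz'
Operation: replace 'o' with 'n'
Positions of 'o': 4
After replacement: bgpvnz


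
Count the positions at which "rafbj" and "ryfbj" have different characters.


String 1: 'rafbj'
String 2: 'ryfbj'
Compare each position: pos 0: 'r'=='r', pos 1: 'a'!='y', pos 2: 'f'=='f', pos 3: 'b'=='b', pos 4: 'j'=='j'
Differing positions: 1
Hamming distance: 1


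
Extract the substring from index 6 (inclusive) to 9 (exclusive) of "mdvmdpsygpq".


Input string: 'mdvmdpsygpq'
Operation: slice [6:9]
Extract characters: s[6]='s', s[7]='y', s[8]='g'
Result: syg


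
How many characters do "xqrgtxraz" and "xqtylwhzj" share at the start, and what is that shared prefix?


String 1: 'xqrgtxraz'
String 2: 'xqtylwhzj'
Compare position by position:
pos 0: 'x' vs 'x' match
pos 1: 'q' vs 'q' match
pos 2: 'r' vs 't' differ -> stop
Longest common prefix: "xq" (length 2)


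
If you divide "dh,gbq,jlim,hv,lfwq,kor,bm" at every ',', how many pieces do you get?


Input string: 'dh,gbq,jlim,hv,lfwq,kor,bm'
Delimiter: ','
Split result: 'dh', 'gbq', 'jlim', 'hv', 'lfwq', 'kor', 'bm'
Number of parts: 7


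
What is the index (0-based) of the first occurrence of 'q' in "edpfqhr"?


Input string: 'edpfqhr'
Target: 'q'
Scanning left to right: s[0]='e', s[1]='d', s[2]='p', s[3]='f', s[4]='q'
First match at index: 4


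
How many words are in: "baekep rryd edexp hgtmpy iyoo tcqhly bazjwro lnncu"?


Input string: 'baekep rryd edexp hgtmpy iyoo tcqhly bazjwro lnncu'
Operation: split by spaces
Words found: 'baekep', 'rryd', 'edexp', 'hgtmpy', 'iyoo', 'tcqhly', 'bazjwro', 'lnncu'
Word count: 8


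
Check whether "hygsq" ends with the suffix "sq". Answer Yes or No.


Input string: 'hygsq'
Suffix to check: 'sq'
Last 2 characters of input: 'sq'
Match: True
Result: Yes


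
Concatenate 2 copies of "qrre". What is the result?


Input string: 'qrre'
Operation: repeat 2 times
Concatenation: 'qrre' + 'qrre'
Result: qrreqrre


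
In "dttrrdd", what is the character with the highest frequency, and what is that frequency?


Input: 'dttrrdd'
Operation: tally each character
Counts: 'd':3, 'r':2, 't':2
Maximum: 'd' appears 3 times


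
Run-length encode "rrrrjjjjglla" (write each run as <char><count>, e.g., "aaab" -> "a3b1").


Input: 'rrrrjjjjglla'
Operation: identify consecutive runs
Runs: 'rrrr' -> r4, 'jjjj' -> j4, 'g' -> g1, 'll' -> l2, 'a' -> a1
Encoded: r4j4g1l2a1


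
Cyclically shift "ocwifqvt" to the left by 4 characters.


Input: 'ocwifqvt', shift = 4
Operation: split at index 4 and swap parts
Front part s[0:4] = 'ocwi'
Back part s[4:] = 'fqvt'
Rotated = back + front = 'fqvt' + 'ocwi'
Result: fqvtocwi


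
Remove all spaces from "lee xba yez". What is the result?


Input string: 'lee xba yez'
Operation: remove all spaces
Words: 'lee', 'xba', 'yez'
Join without spaces: leexbayez


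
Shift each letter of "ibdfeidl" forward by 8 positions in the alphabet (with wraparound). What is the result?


Input: 'ibdfeidl', shift = 8
Operation: for each letter, (position + 8) mod 26
Mapping: 'i'(8+8=16)->'q', 'b'(1+8=9)->'j', 'd'(3+8=11)->'l', 'f'(5+8=13)->'n', 'e'(4+8=12)->'m', 'i'(8+8=16)->'q', 'd'(3+8=11)->'l', 'l'(11+8=19)->'t'
Result: qjlnmqlt


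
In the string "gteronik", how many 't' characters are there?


Input string: 'gteronik'
Target character: 't'
Scan each position: s[1]='t'
Matches found at indices: 1
Total: 1


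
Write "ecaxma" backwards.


Input string: 'ecaxma'
Operation: reverse character order
Original order: 'e' -> 'c' -> 'a' -> 'x' -> 'm' -> 'a'
Reversed order: 'a' -> 'm' -> 'x' -> 'a' -> 'c' -> 'e'
Result: amxace


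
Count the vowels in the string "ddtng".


Input string: 'ddtng'
Operation: count vowels (a, e, i, o, u)
Scan: s[0]='d', s[1]='d', s[2]='t', s[3]='n', s[4]='g'
Vowels found: 0
Result: 0


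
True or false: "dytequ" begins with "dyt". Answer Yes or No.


Input string: 'dytequ'
Prefix to check: 'dyt'
First 3 characters of input: 'dyt'
Match: True
Result: Yes


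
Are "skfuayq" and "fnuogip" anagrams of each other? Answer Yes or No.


String 1: 'skfuayq' -> sorted: 'afkqsuy'
String 2: 'fnuogip' -> sorted: 'fginopu'
Compare sorted forms: 'afkqsuy' != 'fginopu'
Anagram: No


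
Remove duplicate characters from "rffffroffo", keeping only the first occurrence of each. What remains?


Input: 'rffffroffo'
Operation: keep first occurrence of each character
Scan: s[0]='r' new -> keep; s[1]='f' new -> keep; s[2]='f' seen -> skip; s[3]='f' seen -> skip; s[4]='f' seen -> skip; s[5]='r' seen -> skip; s[6]='o' new -> keep; s[7]='f' seen -> skip; s[8]='f' seen -> skip; s[9]='o' seen -> skip
Result: rfo


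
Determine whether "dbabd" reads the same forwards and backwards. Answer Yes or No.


Input string: 'dbabd'
Reversed: 'dbabd'
Compare pairs: s[0]='d' vs s[4]='d' (match), s[1]='b' vs s[3]='b' (match)
Palindrome: Yes


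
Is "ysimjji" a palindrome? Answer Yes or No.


Input string: 'ysimjji'
Reversed: 'ijjmisy'
Compare pairs: s[0]='y' vs s[6]='i' (mismatch), s[1]='s' vs s[5]='j' (mismatch), s[2]='i' vs s[4]='j' (mismatch)
Palindrome: No


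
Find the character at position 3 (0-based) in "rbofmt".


Input string: 'rbofmt'
Operation: get character at index 3
Index mapping: s[0]='r', s[1]='b', s[2]='o', s[3]='f'
Result: 'f'


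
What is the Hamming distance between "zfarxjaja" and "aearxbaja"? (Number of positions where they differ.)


String 1: 'zfarxjaja'
String 2: 'aearxbaja'
Compare each position: pos 0: 'z'!='a', pos 1: 'f'!='e', pos 2: 'a'=='a', pos 3: 'r'=='r', pos 4: 'x'=='x', pos 5: 'j'!='b', pos 6: 'a'=='a', pos 7: 'j'=='j', pos 8: 'a'=='a'
Differing positions: 3
Hamming distance: 3


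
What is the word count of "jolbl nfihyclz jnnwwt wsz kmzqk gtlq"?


Input string: 'jolbl nfihyclz jnnwwt wsz kmzqk gtlq'
Operation: split by spaces
Words found: 'jolbl', 'nfihyclz', 'jnnwwt', 'wsz', 'kmzqk', 'gtlq'
Word count: 6


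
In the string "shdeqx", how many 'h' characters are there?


Input string: 'shdeqx'
Target character: 'h'
Scan each position: s[1]='h'
Matches found at indices: 1
Total: 1


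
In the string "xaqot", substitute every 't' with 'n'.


Input string: 'xaqot'
Operation: replace 't' with 'n'
Positions of 't': 4
After replacement: xaqon


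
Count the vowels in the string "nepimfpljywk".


Input string: 'nepimfpljywk'
Operation: count vowels (a, e, i, o, u)
Scan: s[0]='n', s[1]='e' (vowel), s[2]='p', s[3]='i' (vowel), s[4]='m', s[5]='f', s[6]='p', s[7]='l', s[8]='j', s[9]='y', s[10]='w', s[11]='k'
Vowels found: 2
Result: 2


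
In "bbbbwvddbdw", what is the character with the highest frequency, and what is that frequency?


Input: 'bbbbwvddbdw'
Operation: tally each character
Counts: 'b':5, 'd':3, 'v':1, 'w':2
Maximum: 'b' appears 5 times


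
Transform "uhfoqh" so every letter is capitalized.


Input string: 'uhfoqh'
Operation: convert each letter to uppercase
Mapping: 'u'->'U', 'h'->'H', 'f'->'F', 'o'->'O', 'q'->'Q', 'h'->'H'
Result: UHFOQH


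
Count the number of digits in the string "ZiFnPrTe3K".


Input string: 'ZiFnPrTe3K'
Operation: count digit characters (0-9)
Scan: 'Z', 'i', 'F', 'n', 'P', 'r', 'T', 'e', '3'(digit), 'K'
Digits found: 1
Result: 1


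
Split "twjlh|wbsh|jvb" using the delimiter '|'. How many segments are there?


Input string: 'twjlh|wbsh|jvb'
Delimiter: '|'
Split result: 'twjlh', 'wbsh', 'jvb'
Number of parts: 3


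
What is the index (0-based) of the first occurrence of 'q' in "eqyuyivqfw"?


Input string: 'eqyuyivqfw'
Target: 'q'
Scanning left to right: s[0]='e', s[1]='q'
First match at index: 1


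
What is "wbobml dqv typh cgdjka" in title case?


Input string: 'wbobml dqv typh cgdjka'
Operation: capitalize first letter of each word
Word transformations: 'wbobml'->'Wbobml', 'dqv'->'Dqv', 'typh'->'Typh', 'cgdjka'->'Cgdjka'
Result: Wbobml Dqv Typh Cgdjka


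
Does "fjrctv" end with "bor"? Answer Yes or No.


Input string: 'fjrctv'
Suffix to check: 'bor'
Last 3 characters of input: 'ctv'
Match: False
Result: No


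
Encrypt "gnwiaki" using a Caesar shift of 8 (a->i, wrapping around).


Input: 'gnwiaki', shift = 8
Operation: for each letter, (position + 8) mod 26
Mapping: 'g'(6+8=14)->'o', 'n'(13+8=21)->'v', 'w'(22+8=30, 30 mod 26=4)->'e', 'i'(8+8=16)->'q', 'a'(0+8=8)->'i', 'k'(10+8=18)->'s', 'i'(8+8=16)->'q'
Result: oveqisq


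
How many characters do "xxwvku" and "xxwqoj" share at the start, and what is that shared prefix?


String 1: 'xxwvku'
String 2: 'xxwqoj'
Compare position by position:
pos 0: 'x' vs 'x' match
pos 1: 'x' vs 'x' match
pos 2: 'w' vs 'w' match
pos 3: 'v' vs 'q' differ -> stop
Longest common prefix: "xxw" (length 3)


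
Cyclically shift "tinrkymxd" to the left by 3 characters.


Input: 'tinrkymxd', shift = 3
Operation: split at index 3 and swap parts
Front part s[0:3] = 'tin'
Back part s[3:] = 'rkymxd'
Rotated = back + front = 'rkymxd' + 'tin'
Result: rkymxdtin


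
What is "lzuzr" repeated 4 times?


Input string: 'lzuzr'
Operation: repeat 4 times
Concatenation: 'lzuzr' + 'lzuzr' + 'lzuzr' + 'lzuzr'
Result: lzuzrlzuzrlzuzrlzuzr
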